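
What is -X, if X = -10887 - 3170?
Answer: 14057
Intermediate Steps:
X = -14057
-X = -1*(-14057) = 14057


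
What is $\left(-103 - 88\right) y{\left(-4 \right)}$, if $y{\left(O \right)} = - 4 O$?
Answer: $-3056$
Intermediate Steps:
$\left(-103 - 88\right) y{\left(-4 \right)} = \left(-103 - 88\right) \left(\left(-4\right) \left(-4\right)\right) = \left(-191\right) 16 = -3056$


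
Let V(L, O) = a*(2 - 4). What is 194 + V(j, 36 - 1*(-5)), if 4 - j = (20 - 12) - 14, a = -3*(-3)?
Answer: 176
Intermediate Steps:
a = 9
j = 10 (j = 4 - ((20 - 12) - 14) = 4 - (8 - 14) = 4 - 1*(-6) = 4 + 6 = 10)
V(L, O) = -18 (V(L, O) = 9*(2 - 4) = 9*(-2) = -18)
194 + V(j, 36 - 1*(-5)) = 194 - 18 = 176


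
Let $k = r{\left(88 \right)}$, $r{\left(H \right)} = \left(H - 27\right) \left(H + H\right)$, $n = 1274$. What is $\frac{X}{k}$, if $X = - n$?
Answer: $- \frac{637}{5368} \approx -0.11867$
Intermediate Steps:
$r{\left(H \right)} = 2 H \left(-27 + H\right)$ ($r{\left(H \right)} = \left(-27 + H\right) 2 H = 2 H \left(-27 + H\right)$)
$X = -1274$ ($X = \left(-1\right) 1274 = -1274$)
$k = 10736$ ($k = 2 \cdot 88 \left(-27 + 88\right) = 2 \cdot 88 \cdot 61 = 10736$)
$\frac{X}{k} = - \frac{1274}{10736} = \left(-1274\right) \frac{1}{10736} = - \frac{637}{5368}$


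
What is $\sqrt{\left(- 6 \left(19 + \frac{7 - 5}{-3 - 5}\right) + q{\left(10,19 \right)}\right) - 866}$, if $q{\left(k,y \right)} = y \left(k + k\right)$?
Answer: $\frac{3 i \sqrt{266}}{2} \approx 24.464 i$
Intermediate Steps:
$q{\left(k,y \right)} = 2 k y$ ($q{\left(k,y \right)} = y 2 k = 2 k y$)
$\sqrt{\left(- 6 \left(19 + \frac{7 - 5}{-3 - 5}\right) + q{\left(10,19 \right)}\right) - 866} = \sqrt{\left(- 6 \left(19 + \frac{7 - 5}{-3 - 5}\right) + 2 \cdot 10 \cdot 19\right) - 866} = \sqrt{\left(- 6 \left(19 + \frac{2}{-8}\right) + 380\right) - 866} = \sqrt{\left(- 6 \left(19 + 2 \left(- \frac{1}{8}\right)\right) + 380\right) - 866} = \sqrt{\left(- 6 \left(19 - \frac{1}{4}\right) + 380\right) - 866} = \sqrt{\left(\left(-6\right) \frac{75}{4} + 380\right) - 866} = \sqrt{\left(- \frac{225}{2} + 380\right) - 866} = \sqrt{\frac{535}{2} - 866} = \sqrt{- \frac{1197}{2}} = \frac{3 i \sqrt{266}}{2}$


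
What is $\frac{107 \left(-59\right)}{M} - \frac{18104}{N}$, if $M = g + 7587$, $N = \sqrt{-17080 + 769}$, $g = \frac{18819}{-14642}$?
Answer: $- \frac{92434946}{111070035} + \frac{18104 i \sqrt{16311}}{16311} \approx -0.83222 + 141.75 i$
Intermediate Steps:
$g = - \frac{18819}{14642}$ ($g = 18819 \left(- \frac{1}{14642}\right) = - \frac{18819}{14642} \approx -1.2853$)
$N = i \sqrt{16311}$ ($N = \sqrt{-16311} = i \sqrt{16311} \approx 127.71 i$)
$M = \frac{111070035}{14642}$ ($M = - \frac{18819}{14642} + 7587 = \frac{111070035}{14642} \approx 7585.7$)
$\frac{107 \left(-59\right)}{M} - \frac{18104}{N} = \frac{107 \left(-59\right)}{\frac{111070035}{14642}} - \frac{18104}{i \sqrt{16311}} = \left(-6313\right) \frac{14642}{111070035} - 18104 \left(- \frac{i \sqrt{16311}}{16311}\right) = - \frac{92434946}{111070035} + \frac{18104 i \sqrt{16311}}{16311}$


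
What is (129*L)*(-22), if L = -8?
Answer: 22704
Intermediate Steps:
(129*L)*(-22) = (129*(-8))*(-22) = -1032*(-22) = 22704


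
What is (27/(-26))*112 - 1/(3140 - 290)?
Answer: -4309213/37050 ≈ -116.31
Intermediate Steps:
(27/(-26))*112 - 1/(3140 - 290) = (27*(-1/26))*112 - 1/2850 = -27/26*112 - 1*1/2850 = -1512/13 - 1/2850 = -4309213/37050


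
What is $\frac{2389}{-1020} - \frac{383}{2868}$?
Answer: $- \frac{301763}{121890} \approx -2.4757$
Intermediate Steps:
$\frac{2389}{-1020} - \frac{383}{2868} = 2389 \left(- \frac{1}{1020}\right) - \frac{383}{2868} = - \frac{2389}{1020} - \frac{383}{2868} = - \frac{301763}{121890}$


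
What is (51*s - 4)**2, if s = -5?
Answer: 67081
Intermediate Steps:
(51*s - 4)**2 = (51*(-5) - 4)**2 = (-255 - 4)**2 = (-259)**2 = 67081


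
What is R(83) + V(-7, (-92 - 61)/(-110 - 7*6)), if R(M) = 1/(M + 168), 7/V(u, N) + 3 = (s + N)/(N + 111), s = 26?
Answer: -853313/336842 ≈ -2.5333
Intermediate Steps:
V(u, N) = 7/(-3 + (26 + N)/(111 + N)) (V(u, N) = 7/(-3 + (26 + N)/(N + 111)) = 7/(-3 + (26 + N)/(111 + N)))
R(M) = 1/(168 + M)
R(83) + V(-7, (-92 - 61)/(-110 - 7*6)) = 1/(168 + 83) + 7*(-111 - (-92 - 61)/(-110 - 7*6))/(307 + 2*((-92 - 61)/(-110 - 7*6))) = 1/251 + 7*(-111 - (-153)/(-110 - 42))/(307 + 2*(-153/(-110 - 42))) = 1/251 + 7*(-111 - (-153)/(-152))/(307 + 2*(-153/(-152))) = 1/251 + 7*(-111 - (-153)*(-1)/152)/(307 + 2*(-153*(-1/152))) = 1/251 + 7*(-111 - 1*153/152)/(307 + 2*(153/152)) = 1/251 + 7*(-111 - 153/152)/(307 + 153/76) = 1/251 + 7*(-17025/152)/(23485/76) = 1/251 + 7*(76/23485)*(-17025/152) = 1/251 - 3405/1342 = -853313/336842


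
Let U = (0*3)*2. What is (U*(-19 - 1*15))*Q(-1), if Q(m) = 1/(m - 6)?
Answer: 0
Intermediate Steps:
Q(m) = 1/(-6 + m)
U = 0 (U = 0*2 = 0)
(U*(-19 - 1*15))*Q(-1) = (0*(-19 - 1*15))/(-6 - 1) = (0*(-19 - 15))/(-7) = (0*(-34))*(-1/7) = 0*(-1/7) = 0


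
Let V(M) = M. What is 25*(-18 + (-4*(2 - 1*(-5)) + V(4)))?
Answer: -1050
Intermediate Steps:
25*(-18 + (-4*(2 - 1*(-5)) + V(4))) = 25*(-18 + (-4*(2 - 1*(-5)) + 4)) = 25*(-18 + (-4*(2 + 5) + 4)) = 25*(-18 + (-4*7 + 4)) = 25*(-18 + (-28 + 4)) = 25*(-18 - 24) = 25*(-42) = -1050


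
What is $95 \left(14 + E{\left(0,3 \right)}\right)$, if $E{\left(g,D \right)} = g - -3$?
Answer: $1615$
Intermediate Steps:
$E{\left(g,D \right)} = 3 + g$ ($E{\left(g,D \right)} = g + 3 = 3 + g$)
$95 \left(14 + E{\left(0,3 \right)}\right) = 95 \left(14 + \left(3 + 0\right)\right) = 95 \left(14 + 3\right) = 95 \cdot 17 = 1615$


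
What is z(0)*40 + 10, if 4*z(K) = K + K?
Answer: 10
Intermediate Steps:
z(K) = K/2 (z(K) = (K + K)/4 = (2*K)/4 = K/2)
z(0)*40 + 10 = ((1/2)*0)*40 + 10 = 0*40 + 10 = 0 + 10 = 10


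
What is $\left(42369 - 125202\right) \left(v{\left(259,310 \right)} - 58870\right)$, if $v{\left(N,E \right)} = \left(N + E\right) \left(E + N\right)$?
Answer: $-21941716203$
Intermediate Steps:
$v{\left(N,E \right)} = \left(E + N\right)^{2}$ ($v{\left(N,E \right)} = \left(E + N\right) \left(E + N\right) = \left(E + N\right)^{2}$)
$\left(42369 - 125202\right) \left(v{\left(259,310 \right)} - 58870\right) = \left(42369 - 125202\right) \left(\left(310 + 259\right)^{2} - 58870\right) = \left(42369 - 125202\right) \left(569^{2} - 58870\right) = - 82833 \left(323761 - 58870\right) = \left(-82833\right) 264891 = -21941716203$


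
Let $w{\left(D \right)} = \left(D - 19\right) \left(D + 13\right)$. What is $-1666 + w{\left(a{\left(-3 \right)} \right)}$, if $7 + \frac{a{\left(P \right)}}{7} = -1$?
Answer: $1559$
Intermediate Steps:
$a{\left(P \right)} = -56$ ($a{\left(P \right)} = -49 + 7 \left(-1\right) = -49 - 7 = -56$)
$w{\left(D \right)} = \left(-19 + D\right) \left(13 + D\right)$
$-1666 + w{\left(a{\left(-3 \right)} \right)} = -1666 - \left(-89 - 3136\right) = -1666 + \left(-247 + 3136 + 336\right) = -1666 + 3225 = 1559$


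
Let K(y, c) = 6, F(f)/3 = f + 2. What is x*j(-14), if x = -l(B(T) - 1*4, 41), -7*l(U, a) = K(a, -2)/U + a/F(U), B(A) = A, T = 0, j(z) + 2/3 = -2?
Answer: 200/63 ≈ 3.1746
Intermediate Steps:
F(f) = 6 + 3*f (F(f) = 3*(f + 2) = 3*(2 + f) = 6 + 3*f)
j(z) = -8/3 (j(z) = -2/3 - 2 = -8/3)
l(U, a) = -6/(7*U) - a/(7*(6 + 3*U)) (l(U, a) = -(6/U + a/(6 + 3*U))/7 = -6/(7*U) - a/(7*(6 + 3*U)))
x = -25/21 (x = -(-36 - 18*(0 - 1*4) - 1*(0 - 1*4)*41)/(21*(0 - 1*4)*(2 + (0 - 1*4))) = -(-36 - 18*(0 - 4) - 1*(0 - 4)*41)/(21*(0 - 4)*(2 + (0 - 4))) = -(-36 - 18*(-4) - 1*(-4)*41)/(21*(-4)*(2 - 4)) = -(-1)*(-36 + 72 + 164)/(21*4*(-2)) = -(-1)*(-1)*200/(21*4*2) = -1*25/21 = -25/21 ≈ -1.1905)
x*j(-14) = -25/21*(-8/3) = 200/63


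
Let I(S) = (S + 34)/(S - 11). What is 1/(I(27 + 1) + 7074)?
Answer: 17/120320 ≈ 0.00014129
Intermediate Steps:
I(S) = (34 + S)/(-11 + S)
1/(I(27 + 1) + 7074) = 1/((34 + (27 + 1))/(-11 + (27 + 1)) + 7074) = 1/((34 + 28)/(-11 + 28) + 7074) = 1/(62/17 + 7074) = 1/(120320/17) = 17/120320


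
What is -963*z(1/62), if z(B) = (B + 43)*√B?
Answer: -2568321*√62/3844 ≈ -5260.9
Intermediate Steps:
z(B) = √B*(43 + B) (z(B) = (43 + B)*√B = √B*(43 + B))
-963*z(1/62) = -963*√(1/62)*(43 + 1/62) = -963*√62/62*2667/62 = -2568321*√62/3844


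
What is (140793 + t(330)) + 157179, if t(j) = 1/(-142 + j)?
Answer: 56018737/188 ≈ 2.9797e+5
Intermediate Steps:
(140793 + t(330)) + 157179 = (140793 + 1/(-142 + 330)) + 157179 = (140793 + 1/188) + 157179 = 26469085/188 + 157179 = 56018737/188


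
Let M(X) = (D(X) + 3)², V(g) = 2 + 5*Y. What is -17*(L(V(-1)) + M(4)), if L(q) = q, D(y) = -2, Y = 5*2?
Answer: -901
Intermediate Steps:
Y = 10
V(g) = 52 (V(g) = 2 + 5*10 = 2 + 50 = 52)
M(X) = 1 (M(X) = (-2 + 3)² = 1² = 1)
-17*(L(V(-1)) + M(4)) = -17*(52 + 1) = -17*53 = -901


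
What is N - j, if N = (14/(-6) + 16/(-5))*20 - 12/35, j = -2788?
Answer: 281084/105 ≈ 2677.0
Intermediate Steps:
N = -11656/105 (N = (14*(-⅙) + 16*(-⅕))*20 - 12*1/35 = (-7/3 - 16/5)*20 - 12/35 = -83/15*20 - 12/35 = -332/3 - 12/35 = -11656/105 ≈ -111.01)
N - j = -11656/105 - 1*(-2788) = -11656/105 + 2788 = 281084/105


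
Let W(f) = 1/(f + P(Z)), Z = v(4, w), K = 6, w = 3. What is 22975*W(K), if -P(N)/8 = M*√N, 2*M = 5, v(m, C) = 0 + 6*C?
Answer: -22975/1194 - 114875*√2/597 ≈ -291.37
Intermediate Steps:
v(m, C) = 6*C
Z = 18 (Z = 6*3 = 18)
M = 5/2 (M = (½)*5 = 5/2 ≈ 2.5000)
P(N) = -20*√N
W(f) = 1/(f - 60*√2)
22975*W(K) = 22975/(6 - 60*√2)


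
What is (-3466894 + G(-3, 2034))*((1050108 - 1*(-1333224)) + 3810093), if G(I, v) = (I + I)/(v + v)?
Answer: -4852660243725175/226 ≈ -2.1472e+13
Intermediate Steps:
G(I, v) = I/v (G(I, v) = (2*I)/((2*v)) = (2*I)*(1/(2*v)) = I/v)
(-3466894 + G(-3, 2034))*((1050108 - 1*(-1333224)) + 3810093) = (-3466894 - 3/2034)*((1050108 - 1*(-1333224)) + 3810093) = (-3466894 - 3*1/2034)*((1050108 + 1333224) + 3810093) = (-3466894 - 1/678)*(2383332 + 3810093) = -2350554133/678*6193425 = -4852660243725175/226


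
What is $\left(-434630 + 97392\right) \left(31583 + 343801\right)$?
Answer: $-126593749392$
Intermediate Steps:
$\left(-434630 + 97392\right) \left(31583 + 343801\right) = \left(-337238\right) 375384 = -126593749392$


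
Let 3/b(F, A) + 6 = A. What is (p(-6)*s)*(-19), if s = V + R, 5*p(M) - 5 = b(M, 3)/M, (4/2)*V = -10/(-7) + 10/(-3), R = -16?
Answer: 104842/315 ≈ 332.83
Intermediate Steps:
b(F, A) = 3/(-6 + A)
V = -20/21 (V = (-10/(-7) + 10/(-3))/2 = (-10*(-⅐) + 10*(-⅓))/2 = (10/7 - 10/3)/2 = (½)*(-40/21) = -20/21 ≈ -0.95238)
p(M) = 1 - 1/(5*M) (p(M) = 1 + ((3/(-6 + 3))/M)/5 = 1 + ((3/(-3))/M)/5 = 1 + ((3*(-⅓))/M)/5 = 1 + (-1/M)/5 = 1 - 1/(5*M))
s = -356/21 (s = -20/21 - 16 = -356/21 ≈ -16.952)
(p(-6)*s)*(-19) = (((-⅕ - 6)/(-6))*(-356/21))*(-19) = (-⅙*(-31/5)*(-356/21))*(-19) = ((31/30)*(-356/21))*(-19) = -5518/315*(-19) = 104842/315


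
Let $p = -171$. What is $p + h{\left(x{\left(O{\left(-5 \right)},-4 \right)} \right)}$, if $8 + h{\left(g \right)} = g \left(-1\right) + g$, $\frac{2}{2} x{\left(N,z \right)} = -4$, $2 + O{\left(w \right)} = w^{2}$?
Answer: $-179$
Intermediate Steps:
$O{\left(w \right)} = -2 + w^{2}$
$x{\left(N,z \right)} = -4$
$h{\left(g \right)} = -8$ ($h{\left(g \right)} = -8 + \left(g \left(-1\right) + g\right) = -8 + \left(- g + g\right) = -8 + 0 = -8$)
$p + h{\left(x{\left(O{\left(-5 \right)},-4 \right)} \right)} = -171 - 8 = -179$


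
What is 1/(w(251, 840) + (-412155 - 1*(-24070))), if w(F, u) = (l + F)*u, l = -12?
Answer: -1/187325 ≈ -5.3383e-6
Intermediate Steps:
w(F, u) = u*(-12 + F) (w(F, u) = (-12 + F)*u = u*(-12 + F))
1/(w(251, 840) + (-412155 - 1*(-24070))) = 1/(840*(-12 + 251) + (-412155 - 1*(-24070))) = 1/(840*239 + (-412155 + 24070)) = 1/(200760 - 388085) = 1/(-187325) = -1/187325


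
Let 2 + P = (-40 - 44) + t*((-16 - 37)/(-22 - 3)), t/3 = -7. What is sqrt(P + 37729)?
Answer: sqrt(939962)/5 ≈ 193.90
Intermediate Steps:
t = -21 (t = 3*(-7) = -21)
P = -3263/25 (P = -2 + ((-40 - 44) - 21*(-16 - 37)/(-22 - 3)) = -2 + (-84 - (-1113)/(-25)) = -2 + (-84 - (-1113)*(-1)/25) = -2 + (-84 - 21*53/25) = -2 + (-84 - 1113/25) = -2 - 3213/25 = -3263/25 ≈ -130.52)
sqrt(P + 37729) = sqrt(-3263/25 + 37729) = sqrt(939962/25) = sqrt(939962)/5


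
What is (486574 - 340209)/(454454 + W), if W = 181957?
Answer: 146365/636411 ≈ 0.22998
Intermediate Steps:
(486574 - 340209)/(454454 + W) = (486574 - 340209)/(454454 + 181957) = 146365/636411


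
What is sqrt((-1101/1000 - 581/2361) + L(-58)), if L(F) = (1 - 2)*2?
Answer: I*sqrt(186577104210)/236100 ≈ 1.8295*I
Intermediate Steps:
L(F) = -2 (L(F) = -1*2 = -2)
sqrt((-1101/1000 - 581/2361) + L(-58)) = sqrt((-1101/1000 - 581/2361) - 2) = sqrt(-3180461/2361000 - 2) = sqrt(-7902461/2361000) = I*sqrt(186577104210)/236100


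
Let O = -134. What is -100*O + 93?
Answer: 13493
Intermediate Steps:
-100*O + 93 = -100*(-134) + 93 = 13400 + 93 = 13493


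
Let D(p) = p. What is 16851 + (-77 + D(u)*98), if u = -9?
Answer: 15892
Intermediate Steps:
16851 + (-77 + D(u)*98) = 16851 + (-77 - 9*98) = 16851 + (-77 - 882) = 16851 - 959 = 15892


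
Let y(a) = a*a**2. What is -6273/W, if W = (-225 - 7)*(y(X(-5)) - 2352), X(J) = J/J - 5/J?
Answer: -6273/543808 ≈ -0.011535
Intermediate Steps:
X(J) = 1 - 5/J
y(a) = a**3
W = 543808 (W = (-225 - 7)*(((-5 - 5)/(-5))**3 - 2352) = -232*((-1/5*(-10))**3 - 2352) = -232*(2**3 - 2352) = -232*(8 - 2352) = -232*(-2344) = 543808)
-6273/W = -6273/543808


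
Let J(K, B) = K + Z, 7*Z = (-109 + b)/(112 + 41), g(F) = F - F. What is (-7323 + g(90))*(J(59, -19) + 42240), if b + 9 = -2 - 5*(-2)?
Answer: -110582472479/357 ≈ -3.0975e+8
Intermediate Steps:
b = -1 (b = -9 + (-2 - 5*(-2)) = -9 + (-2 + 10) = -9 + 8 = -1)
g(F) = 0
Z = -110/1071 (Z = ((-109 - 1)/(112 + 41))/7 = (-110/153)/7 = (-110*1/153)/7 = (⅐)*(-110/153) = -110/1071 ≈ -0.10271)
J(K, B) = -110/1071 + K (J(K, B) = K - 110/1071 = -110/1071 + K)
(-7323 + g(90))*(J(59, -19) + 42240) = (-7323 + 0)*((-110/1071 + 59) + 42240) = -7323*(63079/1071 + 42240) = -7323*45302119/1071 = -110582472479/357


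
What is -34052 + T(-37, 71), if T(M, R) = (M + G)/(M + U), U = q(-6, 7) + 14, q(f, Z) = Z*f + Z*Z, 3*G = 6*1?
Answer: -544797/16 ≈ -34050.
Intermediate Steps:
G = 2 (G = (6*1)/3 = (⅓)*6 = 2)
q(f, Z) = Z² + Z*f (q(f, Z) = Z*f + Z² = Z² + Z*f)
U = 21 (U = 7*(7 - 6) + 14 = 7*1 + 14 = 7 + 14 = 21)
T(M, R) = (2 + M)/(21 + M) (T(M, R) = (M + 2)/(M + 21) = (2 + M)/(21 + M))
-34052 + T(-37, 71) = -34052 + (2 - 37)/(21 - 37) = -34052 - 35/(-16) = -34052 - 1/16*(-35) = -34052 + 35/16 = -544797/16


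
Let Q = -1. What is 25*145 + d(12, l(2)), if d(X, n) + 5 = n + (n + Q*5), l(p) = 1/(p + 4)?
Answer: 10846/3 ≈ 3615.3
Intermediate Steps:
l(p) = 1/(4 + p)
d(X, n) = -10 + 2*n (d(X, n) = -5 + (n + (n - 1*5)) = -5 + (n + (n - 5)) = -5 + (n + (-5 + n)) = -5 + (-5 + 2*n) = -10 + 2*n)
25*145 + d(12, l(2)) = 25*145 + (-10 + 2/(4 + 2)) = 3625 + (-10 + 2/6) = 3625 + (-10 + 2*(⅙)) = 3625 + (-10 + ⅓) = 3625 - 29/3 = 10846/3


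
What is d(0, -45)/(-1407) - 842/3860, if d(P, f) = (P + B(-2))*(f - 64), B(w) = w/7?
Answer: -4567169/19008570 ≈ -0.24027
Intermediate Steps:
B(w) = w/7 (B(w) = w*(⅐) = w/7)
d(P, f) = (-64 + f)*(-2/7 + P) (d(P, f) = (P + (⅐)*(-2))*(f - 64) = (P - 2/7)*(-64 + f) = (-2/7 + P)*(-64 + f) = (-64 + f)*(-2/7 + P))
d(0, -45)/(-1407) - 842/3860 = (128/7 - 64*0 - 2/7*(-45) + 0*(-45))/(-1407) - 842/3860 = (128/7 + 0 + 90/7 + 0)*(-1/1407) - 842*1/3860 = (218/7)*(-1/1407) - 421/1930 = -218/9849 - 421/1930 = -4567169/19008570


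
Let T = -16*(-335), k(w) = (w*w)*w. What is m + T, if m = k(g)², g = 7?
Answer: 123009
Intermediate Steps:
k(w) = w³ (k(w) = w²*w = w³)
T = 5360
m = 117649 (m = (7³)² = 343² = 117649)
m + T = 117649 + 5360 = 123009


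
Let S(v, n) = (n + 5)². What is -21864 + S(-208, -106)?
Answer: -11663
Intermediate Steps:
S(v, n) = (5 + n)²
-21864 + S(-208, -106) = -21864 + (5 - 106)² = -21864 + (-101)² = -21864 + 10201 = -11663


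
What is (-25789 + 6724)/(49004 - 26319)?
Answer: -3813/4537 ≈ -0.84042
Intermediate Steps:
(-25789 + 6724)/(49004 - 26319) = -19065/22685 = -19065*1/22685 = -3813/4537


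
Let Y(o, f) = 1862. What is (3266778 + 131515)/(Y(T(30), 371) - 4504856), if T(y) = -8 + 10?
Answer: -3398293/4502994 ≈ -0.75467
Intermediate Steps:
T(y) = 2
(3266778 + 131515)/(Y(T(30), 371) - 4504856) = (3266778 + 131515)/(1862 - 4504856) = 3398293/(-4502994) = 3398293*(-1/4502994) = -3398293/4502994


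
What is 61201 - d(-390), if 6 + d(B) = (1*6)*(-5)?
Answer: 61237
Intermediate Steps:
d(B) = -36 (d(B) = -6 + (1*6)*(-5) = -6 + 6*(-5) = -6 - 30 = -36)
61201 - d(-390) = 61201 - 1*(-36) = 61201 + 36 = 61237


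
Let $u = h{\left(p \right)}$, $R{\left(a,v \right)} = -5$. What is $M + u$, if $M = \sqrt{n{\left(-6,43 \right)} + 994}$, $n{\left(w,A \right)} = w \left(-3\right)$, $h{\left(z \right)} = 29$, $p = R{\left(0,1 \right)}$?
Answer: $29 + 2 \sqrt{253} \approx 60.812$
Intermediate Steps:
$p = -5$
$n{\left(w,A \right)} = - 3 w$
$M = 2 \sqrt{253}$ ($M = \sqrt{\left(-3\right) \left(-6\right) + 994} = \sqrt{18 + 994} = \sqrt{1012} = 2 \sqrt{253} \approx 31.812$)
$u = 29$
$M + u = 2 \sqrt{253} + 29 = 29 + 2 \sqrt{253}$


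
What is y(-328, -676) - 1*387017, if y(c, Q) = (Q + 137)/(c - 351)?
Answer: -37540572/97 ≈ -3.8702e+5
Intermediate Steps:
y(c, Q) = (137 + Q)/(-351 + c)
y(-328, -676) - 1*387017 = (137 - 676)/(-351 - 328) - 1*387017 = -539/(-679) - 387017 = -1/679*(-539) - 387017 = 77/97 - 387017 = -37540572/97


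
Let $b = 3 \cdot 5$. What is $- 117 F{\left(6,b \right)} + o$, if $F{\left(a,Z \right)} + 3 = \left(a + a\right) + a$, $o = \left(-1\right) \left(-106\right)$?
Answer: $-1649$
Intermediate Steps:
$o = 106$
$b = 15$
$F{\left(a,Z \right)} = -3 + 3 a$ ($F{\left(a,Z \right)} = -3 + \left(\left(a + a\right) + a\right) = -3 + \left(2 a + a\right) = -3 + 3 a$)
$- 117 F{\left(6,b \right)} + o = - 117 \left(-3 + 3 \cdot 6\right) + 106 = - 117 \left(-3 + 18\right) + 106 = \left(-117\right) 15 + 106 = -1755 + 106 = -1649$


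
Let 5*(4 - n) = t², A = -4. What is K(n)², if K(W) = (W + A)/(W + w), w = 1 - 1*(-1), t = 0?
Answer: 0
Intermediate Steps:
w = 2 (w = 1 + 1 = 2)
n = 4 (n = 4 - ⅕*0² = 4 - ⅕*0 = 4 + 0 = 4)
K(W) = (-4 + W)/(2 + W) (K(W) = (W - 4)/(W + 2) = (-4 + W)/(2 + W))
K(n)² = ((-4 + 4)/(2 + 4))² = (0/6)² = ((⅙)*0)² = 0² = 0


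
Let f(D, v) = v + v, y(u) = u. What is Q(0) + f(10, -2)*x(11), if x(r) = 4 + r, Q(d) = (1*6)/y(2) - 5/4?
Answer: -233/4 ≈ -58.250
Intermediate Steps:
f(D, v) = 2*v
Q(d) = 7/4 (Q(d) = (1*6)/2 - 5/4 = 6*(1/2) - 5*1/4 = 3 - 5/4 = 7/4)
Q(0) + f(10, -2)*x(11) = 7/4 + (2*(-2))*(4 + 11) = 7/4 - 4*15 = 7/4 - 60 = -233/4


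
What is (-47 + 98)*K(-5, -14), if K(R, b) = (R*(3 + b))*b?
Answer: -39270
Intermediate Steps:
K(R, b) = R*b*(3 + b)
(-47 + 98)*K(-5, -14) = (-47 + 98)*(-5*(-14)*(3 - 14)) = 51*(-5*(-14)*(-11)) = 51*(-770) = -39270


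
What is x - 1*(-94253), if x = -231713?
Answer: -137460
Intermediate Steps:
x - 1*(-94253) = -231713 - 1*(-94253) = -231713 + 94253 = -137460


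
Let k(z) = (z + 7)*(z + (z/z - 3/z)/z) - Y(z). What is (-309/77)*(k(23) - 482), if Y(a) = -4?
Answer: -34839132/40733 ≈ -855.30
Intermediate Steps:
k(z) = 4 + (7 + z)*(z + (1 - 3/z)/z) (k(z) = (z + 7)*(z + (z/z - 3/z)/z) - 1*(-4) = (7 + z)*(z + (1 - 3/z)/z) + 4 = 4 + (7 + z)*(z + (1 - 3/z)/z))
(-309/77)*(k(23) - 482) = (-309/77)*((5 + 23² - 21/23² + 4/23 + 7*23) - 482) = (-309*1/77)*((5 + 529 - 21*1/529 + 4*(1/23) + 161) - 482) = -309*((5 + 529 - 21/529 + 4/23 + 161) - 482)/77 = -309*(367726/529 - 482)/77 = -309/77*112748/529 = -34839132/40733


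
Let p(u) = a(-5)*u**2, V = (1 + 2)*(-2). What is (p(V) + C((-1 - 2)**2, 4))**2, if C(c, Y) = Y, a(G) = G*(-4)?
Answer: 524176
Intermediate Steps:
a(G) = -4*G
V = -6 (V = 3*(-2) = -6)
p(u) = 20*u**2 (p(u) = (-4*(-5))*u**2 = 20*u**2)
(p(V) + C((-1 - 2)**2, 4))**2 = (20*(-6)**2 + 4)**2 = (20*36 + 4)**2 = (720 + 4)**2 = 724**2 = 524176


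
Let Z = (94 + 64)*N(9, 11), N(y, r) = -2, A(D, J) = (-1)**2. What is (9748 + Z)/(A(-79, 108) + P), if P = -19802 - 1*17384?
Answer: -3144/12395 ≈ -0.25365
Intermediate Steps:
A(D, J) = 1
Z = -316 (Z = (94 + 64)*(-2) = 158*(-2) = -316)
P = -37186 (P = -19802 - 17384 = -37186)
(9748 + Z)/(A(-79, 108) + P) = (9748 - 316)/(1 - 37186) = 9432/(-37185) = 9432*(-1/37185) = -3144/12395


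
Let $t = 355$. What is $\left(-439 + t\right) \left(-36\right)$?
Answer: $3024$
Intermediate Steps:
$\left(-439 + t\right) \left(-36\right) = \left(-439 + 355\right) \left(-36\right) = \left(-84\right) \left(-36\right) = 3024$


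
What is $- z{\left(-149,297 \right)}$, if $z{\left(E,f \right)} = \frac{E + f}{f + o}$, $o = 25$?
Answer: $- \frac{74}{161} \approx -0.45963$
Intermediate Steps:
$z{\left(E,f \right)} = \frac{E + f}{25 + f}$ ($z{\left(E,f \right)} = \frac{E + f}{f + 25} = \frac{E + f}{25 + f}$)
$- z{\left(-149,297 \right)} = - \frac{-149 + 297}{25 + 297} = - \frac{148}{322} = \left(-1\right) \frac{74}{161} = - \frac{74}{161}$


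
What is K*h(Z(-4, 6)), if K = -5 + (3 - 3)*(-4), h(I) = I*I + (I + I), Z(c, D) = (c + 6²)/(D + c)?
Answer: -1440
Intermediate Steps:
Z(c, D) = (36 + c)/(D + c) (Z(c, D) = (c + 36)/(D + c) = (36 + c)/(D + c))
h(I) = I² + 2*I
K = -5 (K = -5 + 0*(-4) = -5 + 0 = -5)
K*h(Z(-4, 6)) = -5*(36 - 4)/(6 - 4)*(2 + (36 - 4)/(6 - 4)) = -5*32/2*(2 + 32/2) = -5*(½)*32*(2 + (½)*32) = -80*(2 + 16) = -80*18 = -5*288 = -1440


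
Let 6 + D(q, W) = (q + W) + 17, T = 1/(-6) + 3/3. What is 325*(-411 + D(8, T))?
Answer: -762775/6 ≈ -1.2713e+5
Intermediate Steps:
T = ⅚ (T = 1*(-⅙) + 3*(⅓) = -⅙ + 1 = ⅚ ≈ 0.83333)
D(q, W) = 11 + W + q (D(q, W) = -6 + ((q + W) + 17) = -6 + ((W + q) + 17) = -6 + (17 + W + q) = 11 + W + q)
325*(-411 + D(8, T)) = 325*(-411 + (11 + ⅚ + 8)) = 325*(-411 + 119/6) = 325*(-2347/6) = -762775/6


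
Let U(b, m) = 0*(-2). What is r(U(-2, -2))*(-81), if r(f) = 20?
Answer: -1620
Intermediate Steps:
U(b, m) = 0
r(U(-2, -2))*(-81) = 20*(-81) = -1620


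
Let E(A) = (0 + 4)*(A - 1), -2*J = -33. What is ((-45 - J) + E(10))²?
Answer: 2601/4 ≈ 650.25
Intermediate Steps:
J = 33/2 (J = -½*(-33) = 33/2 ≈ 16.500)
E(A) = -4 + 4*A (E(A) = 4*(-1 + A) = -4 + 4*A)
((-45 - J) + E(10))² = ((-45 - 1*33/2) + (-4 + 4*10))² = ((-45 - 33/2) + (-4 + 40))² = (-123/2 + 36)² = (-51/2)² = 2601/4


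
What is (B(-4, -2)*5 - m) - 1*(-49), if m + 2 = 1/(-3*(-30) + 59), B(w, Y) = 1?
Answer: 8343/149 ≈ 55.993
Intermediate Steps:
m = -297/149 (m = -2 + 1/(-3*(-30) + 59) = -2 + 1/(90 + 59) = -2 + 1/149 = -297/149 ≈ -1.9933)
(B(-4, -2)*5 - m) - 1*(-49) = (1*5 - 1*(-297/149)) - 1*(-49) = (5 + 297/149) + 49 = 1042/149 + 49 = 8343/149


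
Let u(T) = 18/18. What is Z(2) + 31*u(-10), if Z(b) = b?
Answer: 33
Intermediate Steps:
u(T) = 1 (u(T) = 18*(1/18) = 1)
Z(2) + 31*u(-10) = 2 + 31*1 = 2 + 31 = 33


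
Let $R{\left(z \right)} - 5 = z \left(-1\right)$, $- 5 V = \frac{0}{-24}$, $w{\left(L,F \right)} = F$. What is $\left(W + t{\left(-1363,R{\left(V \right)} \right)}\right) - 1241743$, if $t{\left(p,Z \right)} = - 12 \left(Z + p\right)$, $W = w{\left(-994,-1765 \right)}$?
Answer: $-1227212$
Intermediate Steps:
$V = 0$ ($V = - \frac{0 \frac{1}{-24}}{5} = - \frac{0 \left(- \frac{1}{24}\right)}{5} = \left(- \frac{1}{5}\right) 0 = 0$)
$R{\left(z \right)} = 5 - z$ ($R{\left(z \right)} = 5 + z \left(-1\right) = 5 - z$)
$W = -1765$
$t{\left(p,Z \right)} = - 12 Z - 12 p$
$\left(W + t{\left(-1363,R{\left(V \right)} \right)}\right) - 1241743 = \left(-1765 - \left(-16356 + 12 \left(5 - 0\right)\right)\right) - 1241743 = \left(-1765 + \left(- 12 \left(5 + 0\right) + 16356\right)\right) - 1241743 = \left(-1765 + \left(\left(-12\right) 5 + 16356\right)\right) - 1241743 = \left(-1765 + \left(-60 + 16356\right)\right) - 1241743 = \left(-1765 + 16296\right) - 1241743 = 14531 - 1241743 = -1227212$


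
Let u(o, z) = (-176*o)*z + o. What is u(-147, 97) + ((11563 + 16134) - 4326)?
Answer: 2532808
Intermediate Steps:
u(o, z) = o - 176*o*z (u(o, z) = -176*o*z + o = o - 176*o*z)
u(-147, 97) + ((11563 + 16134) - 4326) = -147*(1 - 176*97) + ((11563 + 16134) - 4326) = -147*(1 - 17072) + (27697 - 4326) = -147*(-17071) + 23371 = 2509437 + 23371 = 2532808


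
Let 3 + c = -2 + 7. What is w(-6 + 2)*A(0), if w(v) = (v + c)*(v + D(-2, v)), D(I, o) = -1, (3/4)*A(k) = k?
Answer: 0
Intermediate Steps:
c = 2 (c = -3 + (-2 + 7) = -3 + 5 = 2)
A(k) = 4*k/3
w(v) = (-1 + v)*(2 + v) (w(v) = (v + 2)*(v - 1) = (2 + v)*(-1 + v) = (-1 + v)*(2 + v))
w(-6 + 2)*A(0) = (-2 + (-6 + 2) + (-6 + 2)²)*((4/3)*0) = (-2 - 4 + (-4)²)*0 = (-2 - 4 + 16)*0 = 10*0 = 0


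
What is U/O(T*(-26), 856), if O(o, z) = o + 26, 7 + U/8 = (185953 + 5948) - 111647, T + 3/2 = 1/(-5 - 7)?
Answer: 3851856/403 ≈ 9558.0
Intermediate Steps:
T = -19/12 (T = -3/2 + 1/(-5 - 7) = -3/2 + 1/(-12) = -3/2 - 1/12 = -19/12 ≈ -1.5833)
U = 641976 (U = -56 + 8*((185953 + 5948) - 111647) = -56 + 8*(191901 - 111647) = -56 + 8*80254 = -56 + 642032 = 641976)
O(o, z) = 26 + o
U/O(T*(-26), 856) = 641976/(26 - 19/12*(-26)) = 641976/(26 + 247/6) = 641976/(403/6) = 641976*(6/403) = 3851856/403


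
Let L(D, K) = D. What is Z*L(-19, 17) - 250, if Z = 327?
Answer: -6463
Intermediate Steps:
Z*L(-19, 17) - 250 = 327*(-19) - 250 = -6213 - 250 = -6463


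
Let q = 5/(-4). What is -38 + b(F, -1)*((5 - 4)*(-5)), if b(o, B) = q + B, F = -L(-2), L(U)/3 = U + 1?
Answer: -107/4 ≈ -26.750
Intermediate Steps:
L(U) = 3 + 3*U (L(U) = 3*(U + 1) = 3*(1 + U) = 3 + 3*U)
F = 3 (F = -(3 + 3*(-2)) = -(3 - 6) = -1*(-3) = 3)
q = -5/4 (q = 5*(-¼) = -5/4 ≈ -1.2500)
b(o, B) = -5/4 + B
-38 + b(F, -1)*((5 - 4)*(-5)) = -38 + (-5/4 - 1)*((5 - 4)*(-5)) = -38 - 9*(-5)/4 = -38 - 9/4*(-5) = -38 + 45/4 = -107/4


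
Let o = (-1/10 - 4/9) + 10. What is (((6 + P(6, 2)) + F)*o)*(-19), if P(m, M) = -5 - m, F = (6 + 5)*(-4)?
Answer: 792281/90 ≈ 8803.1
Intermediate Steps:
F = -44 (F = 11*(-4) = -44)
o = 851/90 (o = (-1*⅒ - 4*⅑) + 10 = (-⅒ - 4/9) + 10 = -49/90 + 10 = 851/90 ≈ 9.4556)
(((6 + P(6, 2)) + F)*o)*(-19) = (((6 + (-5 - 1*6)) - 44)*(851/90))*(-19) = (((6 + (-5 - 6)) - 44)*(851/90))*(-19) = (((6 - 11) - 44)*(851/90))*(-19) = ((-5 - 44)*(851/90))*(-19) = -49*851/90*(-19) = -41699/90*(-19) = 792281/90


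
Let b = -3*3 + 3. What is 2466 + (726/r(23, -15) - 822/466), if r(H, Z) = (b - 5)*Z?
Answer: 2875961/1165 ≈ 2468.6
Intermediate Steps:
b = -6 (b = -9 + 3 = -6)
r(H, Z) = -11*Z (r(H, Z) = (-6 - 5)*Z = -11*Z)
2466 + (726/r(23, -15) - 822/466) = 2466 + (726/((-11*(-15))) - 822/466) = 2466 + (726/165 - 822*1/466) = 2466 + (726*(1/165) - 411/233) = 2466 + (22/5 - 411/233) = 2466 + 3071/1165 = 2875961/1165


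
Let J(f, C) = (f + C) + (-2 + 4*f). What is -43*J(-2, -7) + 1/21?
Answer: 17158/21 ≈ 817.05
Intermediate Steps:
J(f, C) = -2 + C + 5*f (J(f, C) = (C + f) + (-2 + 4*f) = -2 + C + 5*f)
-43*J(-2, -7) + 1/21 = -43*(-2 - 7 + 5*(-2)) + 1/21 = -43*(-2 - 7 - 10) + 1/21 = -43*(-19) + 1/21 = 817 + 1/21 = 17158/21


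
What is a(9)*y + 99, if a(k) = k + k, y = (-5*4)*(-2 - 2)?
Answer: 1539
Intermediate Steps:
y = 80 (y = -20*(-4) = 80)
a(k) = 2*k
a(9)*y + 99 = (2*9)*80 + 99 = 18*80 + 99 = 1440 + 99 = 1539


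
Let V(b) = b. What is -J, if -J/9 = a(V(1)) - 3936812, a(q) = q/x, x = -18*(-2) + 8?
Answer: -1558977543/44 ≈ -3.5431e+7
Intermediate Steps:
x = 44 (x = 36 + 8 = 44)
a(q) = q/44
J = 1558977543/44 (J = -9*((1/44)*1 - 3936812) = -9*(1/44 - 3936812) = -9*(-173219727/44) = 1558977543/44 ≈ 3.5431e+7)
-J = -1*1558977543/44 = -1558977543/44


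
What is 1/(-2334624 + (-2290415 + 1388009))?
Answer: -1/3237030 ≈ -3.0893e-7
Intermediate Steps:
1/(-2334624 + (-2290415 + 1388009)) = 1/(-2334624 - 902406) = 1/(-3237030) = -1/3237030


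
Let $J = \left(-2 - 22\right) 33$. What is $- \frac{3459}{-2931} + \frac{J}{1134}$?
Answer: $\frac{29651}{61551} \approx 0.48173$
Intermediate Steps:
$J = -792$ ($J = \left(-24\right) 33 = -792$)
$- \frac{3459}{-2931} + \frac{J}{1134} = - \frac{3459}{-2931} - \frac{792}{1134} = \left(-3459\right) \left(- \frac{1}{2931}\right) - \frac{44}{63} = \frac{1153}{977} - \frac{44}{63} = \frac{29651}{61551}$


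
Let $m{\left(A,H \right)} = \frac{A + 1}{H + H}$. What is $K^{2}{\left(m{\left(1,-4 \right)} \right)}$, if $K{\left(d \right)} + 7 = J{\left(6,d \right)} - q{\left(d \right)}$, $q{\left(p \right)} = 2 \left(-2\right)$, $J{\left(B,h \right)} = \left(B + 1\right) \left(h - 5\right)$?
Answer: $\frac{25281}{16} \approx 1580.1$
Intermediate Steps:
$J{\left(B,h \right)} = \left(1 + B\right) \left(-5 + h\right)$
$q{\left(p \right)} = -4$
$m{\left(A,H \right)} = \frac{1 + A}{2 H}$
$K{\left(d \right)} = -38 + 7 d$ ($K{\left(d \right)} = -7 + \left(\left(-5 + d - 30 + 6 d\right) - -4\right) = -7 + \left(\left(-5 + d - 30 + 6 d\right) + 4\right) = -7 + \left(\left(-35 + 7 d\right) + 4\right) = -7 + \left(-31 + 7 d\right) = -38 + 7 d$)
$K^{2}{\left(m{\left(1,-4 \right)} \right)} = \left(-38 + 7 \frac{1 + 1}{2 \left(-4\right)}\right)^{2} = \left(-38 + 7 \cdot \frac{1}{2} \left(- \frac{1}{4}\right) 2\right)^{2} = \left(-38 + 7 \left(- \frac{1}{4}\right)\right)^{2} = \left(-38 - \frac{7}{4}\right)^{2} = \left(- \frac{159}{4}\right)^{2} = \frac{25281}{16}$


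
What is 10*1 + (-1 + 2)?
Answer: 11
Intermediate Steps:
10*1 + (-1 + 2) = 10 + 1 = 11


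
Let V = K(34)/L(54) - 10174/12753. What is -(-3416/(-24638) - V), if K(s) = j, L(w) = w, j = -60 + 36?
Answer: -216939722/157104207 ≈ -1.3809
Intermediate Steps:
j = -24
K(s) = -24
V = -15842/12753 (V = -24/54 - 10174/12753 = -24*1/54 - 10174*1/12753 = -4/9 - 10174/12753 = -15842/12753 ≈ -1.2422)
-(-3416/(-24638) - V) = -(-3416/(-24638) - 1*(-15842/12753)) = -(-3416*(-1/24638) + 15842/12753) = -(1708/12319 + 15842/12753) = -1*216939722/157104207 = -216939722/157104207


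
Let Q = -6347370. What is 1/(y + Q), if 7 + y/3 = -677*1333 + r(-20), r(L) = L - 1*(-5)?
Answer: -1/9054759 ≈ -1.1044e-7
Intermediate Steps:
r(L) = 5 + L (r(L) = L + 5 = 5 + L)
y = -2707389 (y = -21 + 3*(-677*1333 + (5 - 20)) = -21 + 3*(-902441 - 15) = -21 + 3*(-902456) = -21 - 2707368 = -2707389)
1/(y + Q) = 1/(-2707389 - 6347370) = 1/(-9054759) = -1/9054759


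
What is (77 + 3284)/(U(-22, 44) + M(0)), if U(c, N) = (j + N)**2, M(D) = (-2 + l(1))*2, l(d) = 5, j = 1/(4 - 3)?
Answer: 3361/2031 ≈ 1.6549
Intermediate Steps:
j = 1 (j = 1/1 = 1)
M(D) = 6 (M(D) = (-2 + 5)*2 = 3*2 = 6)
U(c, N) = (1 + N)**2
(77 + 3284)/(U(-22, 44) + M(0)) = (77 + 3284)/((1 + 44)**2 + 6) = 3361/(45**2 + 6) = 3361/(2025 + 6) = 3361/2031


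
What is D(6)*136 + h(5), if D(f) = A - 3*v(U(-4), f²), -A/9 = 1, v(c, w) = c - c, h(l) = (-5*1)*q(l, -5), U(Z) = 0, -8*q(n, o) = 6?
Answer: -4881/4 ≈ -1220.3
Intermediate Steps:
q(n, o) = -¾ (q(n, o) = -⅛*6 = -¾)
h(l) = 15/4 (h(l) = -5*1*(-¾) = -5*(-¾) = 15/4)
v(c, w) = 0
A = -9 (A = -9*1 = -9)
D(f) = -9 (D(f) = -9 - 3*0 = -9 + 0 = -9)
D(6)*136 + h(5) = -9*136 + 15/4 = -1224 + 15/4 = -4881/4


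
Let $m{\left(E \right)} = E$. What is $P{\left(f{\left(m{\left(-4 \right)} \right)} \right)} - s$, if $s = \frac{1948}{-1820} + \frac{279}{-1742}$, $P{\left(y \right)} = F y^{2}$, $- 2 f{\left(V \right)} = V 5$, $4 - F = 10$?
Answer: $- \frac{2808229}{4690} \approx -598.77$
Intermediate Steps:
$F = -6$ ($F = 4 - 10 = -6$)
$f{\left(V \right)} = - \frac{5 V}{2}$ ($f{\left(V \right)} = - \frac{V 5}{2} = - \frac{5 V}{2}$)
$P{\left(y \right)} = - 6 y^{2}$
$s = - \frac{5771}{4690}$ ($s = 1948 \left(- \frac{1}{1820}\right) + 279 \left(- \frac{1}{1742}\right) = - \frac{487}{455} - \frac{279}{1742} = - \frac{5771}{4690} \approx -1.2305$)
$P{\left(f{\left(m{\left(-4 \right)} \right)} \right)} - s = - 6 \left(\left(- \frac{5}{2}\right) \left(-4\right)\right)^{2} - - \frac{5771}{4690} = - 6 \cdot 10^{2} + \frac{5771}{4690} = \left(-6\right) 100 + \frac{5771}{4690} = -600 + \frac{5771}{4690} = - \frac{2808229}{4690}$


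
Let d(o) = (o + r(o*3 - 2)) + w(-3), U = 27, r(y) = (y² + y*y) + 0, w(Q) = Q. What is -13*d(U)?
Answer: -162578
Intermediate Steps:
r(y) = 2*y² (r(y) = (y² + y²) + 0 = 2*y² + 0 = 2*y²)
d(o) = -3 + o + 2*(-2 + 3*o)² (d(o) = (o + 2*(o*3 - 2)²) - 3 = (o + 2*(3*o - 2)²) - 3 = (o + 2*(-2 + 3*o)²) - 3 = -3 + o + 2*(-2 + 3*o)²)
-13*d(U) = -13*(5 - 23*27 + 18*27²) = -13*(5 - 621 + 18*729) = -13*(5 - 621 + 13122) = -13*12506 = -162578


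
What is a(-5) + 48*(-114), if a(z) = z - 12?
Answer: -5489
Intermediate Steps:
a(z) = -12 + z
a(-5) + 48*(-114) = (-12 - 5) + 48*(-114) = -17 - 5472 = -5489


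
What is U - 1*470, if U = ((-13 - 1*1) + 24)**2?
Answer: -370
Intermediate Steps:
U = 100 (U = ((-13 - 1) + 24)**2 = (-14 + 24)**2 = 10**2 = 100)
U - 1*470 = 100 - 1*470 = 100 - 470 = -370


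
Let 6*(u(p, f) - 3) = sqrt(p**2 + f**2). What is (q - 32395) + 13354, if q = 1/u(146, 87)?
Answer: -543830109/28561 + 6*sqrt(28885)/28561 ≈ -19041.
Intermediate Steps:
u(p, f) = 3 + sqrt(f**2 + p**2)/6 (u(p, f) = 3 + sqrt(p**2 + f**2)/6 = 3 + sqrt(f**2 + p**2)/6)
q = 1/(3 + sqrt(28885)/6) (q = 1/(3 + sqrt(87**2 + 146**2)/6) = 1/(3 + sqrt(7569 + 21316)/6) = 1/(3 + sqrt(28885)/6) ≈ 0.031922)
(q - 32395) + 13354 = ((-108/28561 + 6*sqrt(28885)/28561) - 32395) + 13354 = (-925233703/28561 + 6*sqrt(28885)/28561) + 13354 = -543830109/28561 + 6*sqrt(28885)/28561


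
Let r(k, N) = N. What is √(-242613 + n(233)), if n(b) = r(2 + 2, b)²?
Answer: 46*I*√89 ≈ 433.96*I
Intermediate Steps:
n(b) = b²
√(-242613 + n(233)) = √(-242613 + 233²) = √(-242613 + 54289) = √(-188324) = 46*I*√89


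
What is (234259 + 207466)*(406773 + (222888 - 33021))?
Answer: 263550804000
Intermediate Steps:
(234259 + 207466)*(406773 + (222888 - 33021)) = 441725*(406773 + 189867) = 441725*596640 = 263550804000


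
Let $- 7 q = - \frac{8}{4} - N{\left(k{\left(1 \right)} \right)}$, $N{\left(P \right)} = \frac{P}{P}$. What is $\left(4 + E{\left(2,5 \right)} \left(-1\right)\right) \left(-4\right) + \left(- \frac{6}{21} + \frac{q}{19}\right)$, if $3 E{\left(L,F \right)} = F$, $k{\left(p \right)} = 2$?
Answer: $- \frac{547}{57} \approx -9.5965$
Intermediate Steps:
$E{\left(L,F \right)} = \frac{F}{3}$
$N{\left(P \right)} = 1$
$q = \frac{3}{7}$ ($q = - \frac{- \frac{8}{4} - 1}{7} = - \frac{\left(-8\right) \frac{1}{4} - 1}{7} = - \frac{-2 - 1}{7} = \left(- \frac{1}{7}\right) \left(-3\right) = \frac{3}{7} \approx 0.42857$)
$\left(4 + E{\left(2,5 \right)} \left(-1\right)\right) \left(-4\right) + \left(- \frac{6}{21} + \frac{q}{19}\right) = \left(4 + \frac{1}{3} \cdot 5 \left(-1\right)\right) \left(-4\right) + \left(- \frac{6}{21} + \frac{3}{7 \cdot 19}\right) = \left(4 + \frac{5}{3} \left(-1\right)\right) \left(-4\right) + \left(\left(-6\right) \frac{1}{21} + \frac{3}{7} \cdot \frac{1}{19}\right) = \left(4 - \frac{5}{3}\right) \left(-4\right) + \left(- \frac{2}{7} + \frac{3}{133}\right) = \frac{7}{3} \left(-4\right) - \frac{5}{19} = - \frac{28}{3} - \frac{5}{19} = - \frac{547}{57}$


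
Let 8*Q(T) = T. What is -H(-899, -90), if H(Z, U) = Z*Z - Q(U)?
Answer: -3232849/4 ≈ -8.0821e+5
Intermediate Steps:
Q(T) = T/8
H(Z, U) = Z**2 - U/8 (H(Z, U) = Z*Z - U/8 = Z**2 - U/8)
-H(-899, -90) = -((-899)**2 - 1/8*(-90)) = -(808201 + 45/4) = -1*3232849/4 = -3232849/4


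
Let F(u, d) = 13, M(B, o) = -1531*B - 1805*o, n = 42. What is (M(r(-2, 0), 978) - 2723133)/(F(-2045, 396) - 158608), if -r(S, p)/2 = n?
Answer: 1453273/52865 ≈ 27.490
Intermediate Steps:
r(S, p) = -84 (r(S, p) = -2*42 = -84)
M(B, o) = -1805*o - 1531*B
(M(r(-2, 0), 978) - 2723133)/(F(-2045, 396) - 158608) = ((-1805*978 - 1531*(-84)) - 2723133)/(13 - 158608) = ((-1765290 + 128604) - 2723133)/(-158595) = (-1636686 - 2723133)*(-1/158595) = -4359819*(-1/158595) = 1453273/52865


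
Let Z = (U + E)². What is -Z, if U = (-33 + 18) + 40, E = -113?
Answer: -7744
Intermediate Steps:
U = 25 (U = -15 + 40 = 25)
Z = 7744 (Z = (25 - 113)² = (-88)² = 7744)
-Z = -1*7744 = -7744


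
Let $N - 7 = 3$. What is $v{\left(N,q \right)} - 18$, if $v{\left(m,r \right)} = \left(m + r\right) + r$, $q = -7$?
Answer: $-22$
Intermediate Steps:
$N = 10$ ($N = 7 + 3 = 10$)
$v{\left(m,r \right)} = m + 2 r$
$v{\left(N,q \right)} - 18 = \left(10 + 2 \left(-7\right)\right) - 18 = \left(10 - 14\right) - 18 = -4 - 18 = -22$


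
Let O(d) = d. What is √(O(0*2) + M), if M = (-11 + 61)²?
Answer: 50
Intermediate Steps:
M = 2500 (M = 50² = 2500)
√(O(0*2) + M) = √(0*2 + 2500) = √(0 + 2500) = √2500 = 50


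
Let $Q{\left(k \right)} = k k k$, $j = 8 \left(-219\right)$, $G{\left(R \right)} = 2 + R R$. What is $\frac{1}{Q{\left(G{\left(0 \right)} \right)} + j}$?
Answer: $- \frac{1}{1744} \approx -0.00057339$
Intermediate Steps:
$G{\left(R \right)} = 2 + R^{2}$
$j = -1752$
$Q{\left(k \right)} = k^{3}$ ($Q{\left(k \right)} = k^{2} k = k^{3}$)
$\frac{1}{Q{\left(G{\left(0 \right)} \right)} + j} = \frac{1}{\left(2 + 0^{2}\right)^{3} - 1752} = \frac{1}{\left(2 + 0\right)^{3} - 1752} = \frac{1}{2^{3} - 1752} = \frac{1}{8 - 1752} = \frac{1}{-1744} = - \frac{1}{1744}$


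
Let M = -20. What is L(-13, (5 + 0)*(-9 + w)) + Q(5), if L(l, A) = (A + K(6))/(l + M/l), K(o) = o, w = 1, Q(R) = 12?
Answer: 2230/149 ≈ 14.966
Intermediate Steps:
L(l, A) = (6 + A)/(l - 20/l) (L(l, A) = (A + 6)/(l - 20/l) = (6 + A)/(l - 20/l))
L(-13, (5 + 0)*(-9 + w)) + Q(5) = -13*(6 + (5 + 0)*(-9 + 1))/(-20 + (-13)²) + 12 = -13*(6 + 5*(-8))/(-20 + 169) + 12 = -13*(6 - 40)/149 + 12 = -13*1/149*(-34) + 12 = 442/149 + 12 = 2230/149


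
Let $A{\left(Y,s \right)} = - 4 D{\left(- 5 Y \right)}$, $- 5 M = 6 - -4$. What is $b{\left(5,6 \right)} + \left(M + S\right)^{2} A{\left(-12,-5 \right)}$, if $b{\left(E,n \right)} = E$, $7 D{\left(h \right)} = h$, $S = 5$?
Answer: $- \frac{2125}{7} \approx -303.57$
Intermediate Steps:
$M = -2$ ($M = - \frac{6 - -4}{5} = - \frac{6 + 4}{5} = \left(- \frac{1}{5}\right) 10 = -2$)
$D{\left(h \right)} = \frac{h}{7}$
$A{\left(Y,s \right)} = \frac{20 Y}{7}$ ($A{\left(Y,s \right)} = - 4 \frac{\left(-5\right) Y}{7} = - 4 \left(- \frac{5 Y}{7}\right) = \frac{20 Y}{7}$)
$b{\left(5,6 \right)} + \left(M + S\right)^{2} A{\left(-12,-5 \right)} = 5 + \left(-2 + 5\right)^{2} \cdot \frac{20}{7} \left(-12\right) = 5 + 3^{2} \left(- \frac{240}{7}\right) = 5 + 9 \left(- \frac{240}{7}\right) = 5 - \frac{2160}{7} = - \frac{2125}{7}$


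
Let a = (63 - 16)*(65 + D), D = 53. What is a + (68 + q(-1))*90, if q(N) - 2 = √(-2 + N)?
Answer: 11846 + 90*I*√3 ≈ 11846.0 + 155.88*I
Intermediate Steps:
a = 5546 (a = (63 - 16)*(65 + 53) = 47*118 = 5546)
q(N) = 2 + √(-2 + N)
a + (68 + q(-1))*90 = 5546 + (68 + (2 + √(-2 - 1)))*90 = 5546 + (68 + (2 + √(-3)))*90 = 5546 + (68 + (2 + I*√3))*90 = 5546 + (70 + I*√3)*90 = 5546 + (6300 + 90*I*√3) = 11846 + 90*I*√3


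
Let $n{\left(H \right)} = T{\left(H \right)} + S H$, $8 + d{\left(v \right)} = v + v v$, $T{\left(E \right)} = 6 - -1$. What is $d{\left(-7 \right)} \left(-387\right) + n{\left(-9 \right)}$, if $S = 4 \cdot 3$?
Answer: $-13259$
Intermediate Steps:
$S = 12$
$T{\left(E \right)} = 7$ ($T{\left(E \right)} = 6 + 1 = 7$)
$d{\left(v \right)} = -8 + v + v^{2}$ ($d{\left(v \right)} = -8 + \left(v + v v\right) = -8 + \left(v + v^{2}\right) = -8 + v + v^{2}$)
$n{\left(H \right)} = 7 + 12 H$
$d{\left(-7 \right)} \left(-387\right) + n{\left(-9 \right)} = \left(-8 - 7 + \left(-7\right)^{2}\right) \left(-387\right) + \left(7 + 12 \left(-9\right)\right) = \left(-8 - 7 + 49\right) \left(-387\right) + \left(7 - 108\right) = 34 \left(-387\right) - 101 = -13158 - 101 = -13259$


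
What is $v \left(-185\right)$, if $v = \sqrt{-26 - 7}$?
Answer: $- 185 i \sqrt{33} \approx - 1062.7 i$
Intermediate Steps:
$v = i \sqrt{33}$ ($v = \sqrt{-33} = i \sqrt{33} \approx 5.7446 i$)
$v \left(-185\right) = i \sqrt{33} \left(-185\right) = - 185 i \sqrt{33}$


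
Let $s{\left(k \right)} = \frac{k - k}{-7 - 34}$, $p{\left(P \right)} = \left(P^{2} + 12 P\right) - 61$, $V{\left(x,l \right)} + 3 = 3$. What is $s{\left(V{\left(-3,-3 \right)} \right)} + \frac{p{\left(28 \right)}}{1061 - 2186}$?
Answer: $- \frac{353}{375} \approx -0.94133$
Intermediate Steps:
$V{\left(x,l \right)} = 0$ ($V{\left(x,l \right)} = -3 + 3 = 0$)
$p{\left(P \right)} = -61 + P^{2} + 12 P$
$s{\left(k \right)} = 0$ ($s{\left(k \right)} = \frac{0}{-41} = 0 \left(- \frac{1}{41}\right) = 0$)
$s{\left(V{\left(-3,-3 \right)} \right)} + \frac{p{\left(28 \right)}}{1061 - 2186} = 0 + \frac{-61 + 28^{2} + 12 \cdot 28}{1061 - 2186} = 0 + \frac{-61 + 784 + 336}{1061 - 2186} = 0 + \frac{1059}{-1125} = 0 + 1059 \left(- \frac{1}{1125}\right) = 0 - \frac{353}{375} = - \frac{353}{375}$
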